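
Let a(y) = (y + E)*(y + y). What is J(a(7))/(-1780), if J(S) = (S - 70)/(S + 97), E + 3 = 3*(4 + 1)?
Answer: -49/161535 ≈ -0.00030334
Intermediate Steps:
E = 12 (E = -3 + 3*(4 + 1) = -3 + 3*5 = -3 + 15 = 12)
a(y) = 2*y*(12 + y) (a(y) = (y + 12)*(y + y) = (12 + y)*(2*y) = 2*y*(12 + y))
J(S) = (-70 + S)/(97 + S)
J(a(7))/(-1780) = ((-70 + 2*7*(12 + 7))/(97 + 2*7*(12 + 7)))/(-1780) = ((-70 + 2*7*19)/(97 + 2*7*19))*(-1/1780) = ((-70 + 266)/(97 + 266))*(-1/1780) = (196/363)*(-1/1780) = -49/161535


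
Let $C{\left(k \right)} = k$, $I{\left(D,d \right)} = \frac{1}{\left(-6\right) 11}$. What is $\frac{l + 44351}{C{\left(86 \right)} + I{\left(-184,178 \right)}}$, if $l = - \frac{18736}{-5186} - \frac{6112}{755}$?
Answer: $\frac{5729977597674}{11110032625} \approx 515.75$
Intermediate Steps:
$I{\left(D,d \right)} = - \frac{1}{66}$ ($I{\left(D,d \right)} = \frac{1}{-66} = - \frac{1}{66}$)
$l = - \frac{8775576}{1957715}$ ($l = \left(-18736\right) \left(- \frac{1}{5186}\right) - \frac{6112}{755} = \frac{9368}{2593} - \frac{6112}{755} = - \frac{8775576}{1957715} \approx -4.4826$)
$\frac{l + 44351}{C{\left(86 \right)} + I{\left(-184,178 \right)}} = \frac{- \frac{8775576}{1957715} + 44351}{86 - \frac{1}{66}} = \frac{86817842389}{1957715 \cdot \frac{5675}{66}} = \frac{86817842389}{1957715} \cdot \frac{66}{5675} = \frac{5729977597674}{11110032625}$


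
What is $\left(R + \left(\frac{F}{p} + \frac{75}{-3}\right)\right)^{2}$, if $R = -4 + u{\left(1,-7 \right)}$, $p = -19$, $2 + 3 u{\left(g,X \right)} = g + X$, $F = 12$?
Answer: $\frac{3389281}{3249} \approx 1043.2$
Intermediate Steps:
$u{\left(g,X \right)} = - \frac{2}{3} + \frac{X}{3} + \frac{g}{3}$ ($u{\left(g,X \right)} = - \frac{2}{3} + \frac{g + X}{3} = - \frac{2}{3} + \frac{X + g}{3} = - \frac{2}{3} + \left(\frac{X}{3} + \frac{g}{3}\right) = - \frac{2}{3} + \frac{X}{3} + \frac{g}{3}$)
$R = - \frac{20}{3}$ ($R = -4 + \left(- \frac{2}{3} + \frac{1}{3} \left(-7\right) + \frac{1}{3} \cdot 1\right) = -4 - \frac{8}{3} = - \frac{20}{3} \approx -6.6667$)
$\left(R + \left(\frac{F}{p} + \frac{75}{-3}\right)\right)^{2} = \left(- \frac{20}{3} + \left(\frac{12}{-19} + \frac{75}{-3}\right)\right)^{2} = \left(- \frac{20}{3} + \left(12 \left(- \frac{1}{19}\right) + 75 \left(- \frac{1}{3}\right)\right)\right)^{2} = \left(- \frac{20}{3} - \frac{487}{19}\right)^{2} = \left(- \frac{1841}{57}\right)^{2} = \frac{3389281}{3249}$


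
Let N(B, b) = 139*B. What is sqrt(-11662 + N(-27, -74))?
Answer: I*sqrt(15415) ≈ 124.16*I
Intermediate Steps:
sqrt(-11662 + N(-27, -74)) = sqrt(-11662 + 139*(-27)) = sqrt(-11662 - 3753) = sqrt(-15415) = I*sqrt(15415)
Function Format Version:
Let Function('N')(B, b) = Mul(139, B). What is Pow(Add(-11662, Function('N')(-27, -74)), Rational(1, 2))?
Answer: Mul(I, Pow(15415, Rational(1, 2))) ≈ Mul(124.16, I)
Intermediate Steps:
Pow(Add(-11662, Function('N')(-27, -74)), Rational(1, 2)) = Pow(Add(-11662, Mul(139, -27)), Rational(1, 2)) = Pow(Add(-11662, -3753), Rational(1, 2)) = Pow(-15415, Rational(1, 2)) = Mul(I, Pow(15415, Rational(1, 2)))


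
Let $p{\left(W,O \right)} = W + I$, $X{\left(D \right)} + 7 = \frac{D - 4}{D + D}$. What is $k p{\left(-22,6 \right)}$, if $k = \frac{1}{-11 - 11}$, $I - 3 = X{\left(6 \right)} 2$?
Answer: $\frac{49}{33} \approx 1.4848$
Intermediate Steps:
$X{\left(D \right)} = -7 + \frac{-4 + D}{2 D}$ ($X{\left(D \right)} = -7 + \frac{D - 4}{D + D} = -7 + \frac{-4 + D}{2 D}$)
$I = - \frac{32}{3}$ ($I = 3 + \left(- \frac{13}{2} - \frac{2}{6}\right) 2 = 3 + \left(- \frac{13}{2} - \frac{1}{3}\right) 2 = 3 - \frac{41}{3} = - \frac{32}{3} \approx -10.667$)
$p{\left(W,O \right)} = - \frac{32}{3} + W$ ($p{\left(W,O \right)} = W - \frac{32}{3} = - \frac{32}{3} + W$)
$k = - \frac{1}{22}$ ($k = \frac{1}{-22} = - \frac{1}{22} \approx -0.045455$)
$k p{\left(-22,6 \right)} = - \frac{- \frac{32}{3} - 22}{22} = \left(- \frac{1}{22}\right) \left(- \frac{98}{3}\right) = \frac{49}{33}$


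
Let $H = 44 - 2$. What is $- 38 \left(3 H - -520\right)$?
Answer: $-24548$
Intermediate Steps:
$H = 42$
$- 38 \left(3 H - -520\right) = - 38 \left(3 \cdot 42 - -520\right) = - 38 \left(126 + 520\right) = \left(-38\right) 646 = -24548$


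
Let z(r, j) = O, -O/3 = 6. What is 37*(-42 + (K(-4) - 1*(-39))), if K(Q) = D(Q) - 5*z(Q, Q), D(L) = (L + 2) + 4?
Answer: 3293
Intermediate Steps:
O = -18 (O = -3*6 = -18)
D(L) = 6 + L (D(L) = (2 + L) + 4 = 6 + L)
z(r, j) = -18
K(Q) = 96 + Q (K(Q) = (6 + Q) - 5*(-18) = (6 + Q) + 90 = 96 + Q)
37*(-42 + (K(-4) - 1*(-39))) = 37*(-42 + ((96 - 4) - 1*(-39))) = 37*(-42 + (92 + 39)) = 37*(-42 + 131) = 37*89 = 3293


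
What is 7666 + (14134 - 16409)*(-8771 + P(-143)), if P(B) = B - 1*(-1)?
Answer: 20284741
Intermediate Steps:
P(B) = 1 + B (P(B) = B + 1 = 1 + B)
7666 + (14134 - 16409)*(-8771 + P(-143)) = 7666 + (14134 - 16409)*(-8771 + (1 - 143)) = 7666 - 2275*(-8771 - 142) = 7666 - 2275*(-8913) = 7666 + 20277075 = 20284741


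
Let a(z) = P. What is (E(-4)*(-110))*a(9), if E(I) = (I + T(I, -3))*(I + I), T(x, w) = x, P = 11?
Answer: -77440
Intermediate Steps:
a(z) = 11
E(I) = 4*I² (E(I) = (I + I)*(I + I) = (2*I)*(2*I) = 4*I²)
(E(-4)*(-110))*a(9) = ((4*(-4)²)*(-110))*11 = ((4*16)*(-110))*11 = (64*(-110))*11 = -7040*11 = -77440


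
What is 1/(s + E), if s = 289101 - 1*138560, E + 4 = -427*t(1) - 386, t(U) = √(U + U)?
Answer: 150151/22544958143 + 427*√2/22544958143 ≈ 6.6869e-6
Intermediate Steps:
t(U) = √2*√U (t(U) = √(2*U) = √2*√U)
E = -390 - 427*√2 (E = -4 + (-427*√2*√1 - 386) = -4 + (-427*√2 - 386) = -4 + (-386 - 427*√2) = -390 - 427*√2 ≈ -993.87)
s = 150541 (s = 289101 - 138560 = 150541)
1/(s + E) = 1/(150541 + (-390 - 427*√2)) = 1/(150151 - 427*√2)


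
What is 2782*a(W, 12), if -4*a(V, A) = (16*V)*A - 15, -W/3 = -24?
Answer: -19208319/2 ≈ -9.6042e+6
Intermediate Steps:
W = 72 (W = -3*(-24) = 72)
a(V, A) = 15/4 - 4*A*V (a(V, A) = -((16*V)*A - 15)/4 = -(16*A*V - 15)/4 = -(-15 + 16*A*V)/4 = 15/4 - 4*A*V)
2782*a(W, 12) = 2782*(15/4 - 4*12*72) = 2782*(15/4 - 3456) = 2782*(-13809/4) = -19208319/2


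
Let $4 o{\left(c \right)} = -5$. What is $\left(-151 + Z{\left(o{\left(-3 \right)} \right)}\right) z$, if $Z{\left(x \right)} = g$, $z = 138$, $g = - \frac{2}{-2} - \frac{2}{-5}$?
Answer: $- \frac{103224}{5} \approx -20645.0$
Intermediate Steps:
$g = \frac{7}{5}$ ($g = \left(-2\right) \left(- \frac{1}{2}\right) - - \frac{2}{5} = 1 + \frac{2}{5} = \frac{7}{5} \approx 1.4$)
$o{\left(c \right)} = - \frac{5}{4}$ ($o{\left(c \right)} = \frac{1}{4} \left(-5\right) = - \frac{5}{4}$)
$Z{\left(x \right)} = \frac{7}{5}$
$\left(-151 + Z{\left(o{\left(-3 \right)} \right)}\right) z = \left(-151 + \frac{7}{5}\right) 138 = \left(- \frac{748}{5}\right) 138 = - \frac{103224}{5}$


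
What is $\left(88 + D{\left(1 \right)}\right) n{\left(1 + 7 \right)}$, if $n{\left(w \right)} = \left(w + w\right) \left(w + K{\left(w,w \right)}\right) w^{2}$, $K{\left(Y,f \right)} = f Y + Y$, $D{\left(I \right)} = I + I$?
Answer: $7372800$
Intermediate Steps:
$D{\left(I \right)} = 2 I$
$K{\left(Y,f \right)} = Y + Y f$ ($K{\left(Y,f \right)} = Y f + Y = Y + Y f$)
$n{\left(w \right)} = 2 w^{3} \left(w + w \left(1 + w\right)\right)$ ($n{\left(w \right)} = \left(w + w\right) \left(w + w \left(1 + w\right)\right) w^{2} = 2 w \left(w + w \left(1 + w\right)\right) w^{2} = 2 w^{3} \left(w + w \left(1 + w\right)\right)$)
$\left(88 + D{\left(1 \right)}\right) n{\left(1 + 7 \right)} = \left(88 + 2 \cdot 1\right) 2 \left(1 + 7\right)^{4} \left(2 + \left(1 + 7\right)\right) = \left(88 + 2\right) 2 \cdot 8^{4} \left(2 + 8\right) = 90 \cdot 2 \cdot 4096 \cdot 10 = 90 \cdot 81920 = 7372800$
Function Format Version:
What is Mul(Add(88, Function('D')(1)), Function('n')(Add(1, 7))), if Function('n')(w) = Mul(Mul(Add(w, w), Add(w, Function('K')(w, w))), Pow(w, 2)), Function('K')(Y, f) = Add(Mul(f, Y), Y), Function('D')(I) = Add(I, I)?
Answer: 7372800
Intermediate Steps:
Function('D')(I) = Mul(2, I)
Function('K')(Y, f) = Add(Y, Mul(Y, f)) (Function('K')(Y, f) = Add(Mul(Y, f), Y) = Add(Y, Mul(Y, f)))
Function('n')(w) = Mul(2, Pow(w, 3), Add(w, Mul(w, Add(1, w)))) (Function('n')(w) = Mul(Mul(Add(w, w), Add(w, Mul(w, Add(1, w)))), Pow(w, 2)) = Mul(Mul(Mul(2, w), Add(w, Mul(w, Add(1, w)))), Pow(w, 2)) = Mul(Mul(2, w, Add(w, Mul(w, Add(1, w)))), Pow(w, 2)) = Mul(2, Pow(w, 3), Add(w, Mul(w, Add(1, w)))))
Mul(Add(88, Function('D')(1)), Function('n')(Add(1, 7))) = Mul(Add(88, Mul(2, 1)), Mul(2, Pow(Add(1, 7), 4), Add(2, Add(1, 7)))) = Mul(Add(88, 2), Mul(2, Pow(8, 4), Add(2, 8))) = Mul(90, Mul(2, 4096, 10)) = Mul(90, 81920) = 7372800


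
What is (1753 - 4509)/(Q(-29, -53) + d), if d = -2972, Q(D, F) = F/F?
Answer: 2756/2971 ≈ 0.92763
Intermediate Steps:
Q(D, F) = 1
(1753 - 4509)/(Q(-29, -53) + d) = (1753 - 4509)/(1 - 2972) = -2756/(-2971) = -2756*(-1/2971) = 2756/2971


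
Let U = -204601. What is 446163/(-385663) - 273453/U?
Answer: 14175308376/78907035463 ≈ 0.17965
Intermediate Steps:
446163/(-385663) - 273453/U = 446163/(-385663) - 273453/(-204601) = 446163*(-1/385663) - 273453*(-1/204601) = -446163/385663 + 273453/204601 = 14175308376/78907035463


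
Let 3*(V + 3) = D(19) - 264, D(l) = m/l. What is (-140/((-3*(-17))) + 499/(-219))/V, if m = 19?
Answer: 18703/337552 ≈ 0.055408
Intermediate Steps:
D(l) = 19/l
V = -272/3 (V = -3 + (19/19 - 264)/3 = -3 + (19*(1/19) - 264)/3 = -3 + (1 - 264)/3 = -3 + (⅓)*(-263) = -3 - 263/3 = -272/3 ≈ -90.667)
(-140/((-3*(-17))) + 499/(-219))/V = (-140/((-3*(-17))) + 499/(-219))/(-272/3) = (-140/51 + 499*(-1/219))*(-3/272) = (-140*1/51 - 499/219)*(-3/272) = (-140/51 - 499/219)*(-3/272) = -18703/3723*(-3/272) = 18703/337552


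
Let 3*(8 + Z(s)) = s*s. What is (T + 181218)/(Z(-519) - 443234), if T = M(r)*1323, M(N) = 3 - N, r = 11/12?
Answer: -735897/1413820 ≈ -0.52050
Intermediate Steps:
r = 11/12 (r = 11*(1/12) = 11/12 ≈ 0.91667)
Z(s) = -8 + s²/3 (Z(s) = -8 + (s*s)/3 = -8 + s²/3)
T = 11025/4 (T = (3 - 1*11/12)*1323 = (3 - 11/12)*1323 = (25/12)*1323 = 11025/4 ≈ 2756.3)
(T + 181218)/(Z(-519) - 443234) = (11025/4 + 181218)/((-8 + (⅓)*(-519)²) - 443234) = 735897/(4*((-8 + (⅓)*269361) - 443234)) = 735897/(4*((-8 + 89787) - 443234)) = 735897/(4*(89779 - 443234)) = (735897/4)/(-353455) = (735897/4)*(-1/353455) = -735897/1413820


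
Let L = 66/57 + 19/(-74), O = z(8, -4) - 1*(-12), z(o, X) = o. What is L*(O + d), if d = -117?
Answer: -122899/1406 ≈ -87.410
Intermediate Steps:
O = 20 (O = 8 - 1*(-12) = 8 + 12 = 20)
L = 1267/1406 (L = 66*(1/57) + 19*(-1/74) = 22/19 - 19/74 = 1267/1406 ≈ 0.90114)
L*(O + d) = 1267*(20 - 117)/1406 = (1267/1406)*(-97) = -122899/1406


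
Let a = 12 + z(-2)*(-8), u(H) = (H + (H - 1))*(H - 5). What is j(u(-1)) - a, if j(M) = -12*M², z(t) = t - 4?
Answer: -3948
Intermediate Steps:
u(H) = (-1 + 2*H)*(-5 + H) (u(H) = (H + (-1 + H))*(-5 + H) = (-1 + 2*H)*(-5 + H))
z(t) = -4 + t
a = 60 (a = 12 + (-4 - 2)*(-8) = 12 - 6*(-8) = 12 + 48 = 60)
j(u(-1)) - a = -12*(5 - 11*(-1) + 2*(-1)²)² - 1*60 = -12*(5 + 11 + 2*1)² - 60 = -12*(5 + 11 + 2)² - 60 = -12*18² - 60 = -12*324 - 60 = -3888 - 60 = -3948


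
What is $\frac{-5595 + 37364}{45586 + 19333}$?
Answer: $\frac{31769}{64919} \approx 0.48936$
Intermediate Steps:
$\frac{-5595 + 37364}{45586 + 19333} = \frac{31769}{64919}$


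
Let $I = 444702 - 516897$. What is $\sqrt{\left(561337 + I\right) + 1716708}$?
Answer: $5 \sqrt{88234} \approx 1485.2$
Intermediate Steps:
$I = -72195$ ($I = 444702 - 516897 = -72195$)
$\sqrt{\left(561337 + I\right) + 1716708} = \sqrt{\left(561337 - 72195\right) + 1716708} = \sqrt{489142 + 1716708} = \sqrt{2205850} = 5 \sqrt{88234}$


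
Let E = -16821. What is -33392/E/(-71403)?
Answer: -33392/1201069863 ≈ -2.7802e-5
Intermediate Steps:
-33392/E/(-71403) = -33392/(-16821)/(-71403) = -33392*(-1/16821)*(-1/71403) = (33392/16821)*(-1/71403) = -33392/1201069863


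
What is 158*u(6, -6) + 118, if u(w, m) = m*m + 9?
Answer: 7228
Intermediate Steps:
u(w, m) = 9 + m**2 (u(w, m) = m**2 + 9 = 9 + m**2)
158*u(6, -6) + 118 = 158*(9 + (-6)**2) + 118 = 158*(9 + 36) + 118 = 158*45 + 118 = 7110 + 118 = 7228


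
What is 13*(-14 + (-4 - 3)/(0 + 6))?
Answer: -1183/6 ≈ -197.17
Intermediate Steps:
13*(-14 + (-4 - 3)/(0 + 6)) = 13*(-14 - 7/6) = 13*(-91/6) = -1183/6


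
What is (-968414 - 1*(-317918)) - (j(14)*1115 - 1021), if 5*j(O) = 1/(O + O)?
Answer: -18185523/28 ≈ -6.4948e+5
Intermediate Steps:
j(O) = 1/(10*O) (j(O) = 1/(5*(O + O)) = 1/(5*((2*O))) = (1/(2*O))/5 = 1/(10*O))
(-968414 - 1*(-317918)) - (j(14)*1115 - 1021) = (-968414 - 1*(-317918)) - (((⅒)/14)*1115 - 1021) = (-968414 + 317918) - (((⅒)*(1/14))*1115 - 1021) = -650496 - ((1/140)*1115 - 1021) = -650496 - (223/28 - 1021) = -650496 - 1*(-28365/28) = -650496 + 28365/28 = -18185523/28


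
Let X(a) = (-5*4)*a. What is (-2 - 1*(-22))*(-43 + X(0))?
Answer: -860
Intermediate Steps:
X(a) = -20*a
(-2 - 1*(-22))*(-43 + X(0)) = (-2 - 1*(-22))*(-43 - 20*0) = (-2 + 22)*(-43 + 0) = 20*(-43) = -860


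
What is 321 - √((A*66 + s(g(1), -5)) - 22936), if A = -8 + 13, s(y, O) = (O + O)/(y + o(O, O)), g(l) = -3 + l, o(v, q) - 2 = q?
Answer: 321 - 2*I*√5651 ≈ 321.0 - 150.35*I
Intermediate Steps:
o(v, q) = 2 + q
s(y, O) = 2*O/(2 + O + y) (s(y, O) = (O + O)/(y + (2 + O)) = (2*O)/(2 + O + y) = 2*O/(2 + O + y))
A = 5
321 - √((A*66 + s(g(1), -5)) - 22936) = 321 - √((5*66 + 2*(-5)/(2 - 5 + (-3 + 1))) - 22936) = 321 - √((330 + 2*(-5)/(2 - 5 - 2)) - 22936) = 321 - √((330 + 2*(-5)/(-5)) - 22936) = 321 - √((330 + 2*(-5)*(-⅕)) - 22936) = 321 - √((330 + 2) - 22936) = 321 - √(332 - 22936) = 321 - √(-22604) = 321 - 2*I*√5651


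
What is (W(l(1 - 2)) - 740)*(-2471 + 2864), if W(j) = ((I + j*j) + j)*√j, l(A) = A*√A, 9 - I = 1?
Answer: -290820 + 393*√(-I)*(7 - I) ≈ -2.8915e+5 - 2223.1*I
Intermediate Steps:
I = 8 (I = 9 - 1*1 = 9 - 1 = 8)
l(A) = A^(3/2)
W(j) = √j*(8 + j + j²) (W(j) = ((8 + j*j) + j)*√j = ((8 + j²) + j)*√j = (8 + j + j²)*√j = √j*(8 + j + j²))
(W(l(1 - 2)) - 740)*(-2471 + 2864) = (√((1 - 2)^(3/2))*(8 + (1 - 2)^(3/2) + ((1 - 2)^(3/2))²) - 740)*(-2471 + 2864) = (√((-1)^(3/2))*(8 + (-1)^(3/2) + ((-1)^(3/2))²) - 740)*393 = (√(-I)*(8 - I + (-I)²) - 740)*393 = (√(-I)*(8 - I - 1) - 740)*393 = (√(-I)*(7 - I) - 740)*393 = (-740 + √(-I)*(7 - I))*393 = -290820 + 393*√(-I)*(7 - I)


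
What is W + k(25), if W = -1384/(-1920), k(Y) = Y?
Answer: 6173/240 ≈ 25.721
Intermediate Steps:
W = 173/240 (W = -1384*(-1/1920) = 173/240 ≈ 0.72083)
W + k(25) = 173/240 + 25 = 6173/240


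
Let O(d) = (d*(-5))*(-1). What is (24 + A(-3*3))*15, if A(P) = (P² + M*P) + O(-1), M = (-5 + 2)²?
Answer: 285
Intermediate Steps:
M = 9 (M = (-3)² = 9)
O(d) = 5*d (O(d) = -5*d*(-1) = 5*d)
A(P) = -5 + P² + 9*P (A(P) = (P² + 9*P) + 5*(-1) = (P² + 9*P) - 5 = -5 + P² + 9*P)
(24 + A(-3*3))*15 = (24 + (-5 + (-3*3)² + 9*(-3*3)))*15 = (24 + (-5 + (-9)² + 9*(-9)))*15 = (24 + (-5 + 81 - 81))*15 = (24 - 5)*15 = 19*15 = 285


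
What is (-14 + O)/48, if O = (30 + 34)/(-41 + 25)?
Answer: -3/8 ≈ -0.37500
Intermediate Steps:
O = -4 (O = 64/(-16) = 64*(-1/16) = -4)
(-14 + O)/48 = (-14 - 4)/48 = -18*1/48 = -3/8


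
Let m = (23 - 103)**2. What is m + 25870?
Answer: 32270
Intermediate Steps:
m = 6400 (m = (-80)**2 = 6400)
m + 25870 = 6400 + 25870 = 32270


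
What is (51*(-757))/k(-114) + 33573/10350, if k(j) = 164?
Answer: -65679413/282900 ≈ -232.16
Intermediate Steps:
(51*(-757))/k(-114) + 33573/10350 = (51*(-757))/164 + 33573/10350 = -38607*1/164 + 33573*(1/10350) = -38607/164 + 11191/3450 = -65679413/282900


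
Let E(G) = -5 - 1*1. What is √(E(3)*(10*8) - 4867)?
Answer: I*√5347 ≈ 73.123*I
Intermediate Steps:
E(G) = -6 (E(G) = -5 - 1 = -6)
√(E(3)*(10*8) - 4867) = √(-60*8 - 4867) = √(-6*80 - 4867) = √(-480 - 4867) = √(-5347) = I*√5347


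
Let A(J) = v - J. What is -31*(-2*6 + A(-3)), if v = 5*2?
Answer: -31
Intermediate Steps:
v = 10
A(J) = 10 - J
-31*(-2*6 + A(-3)) = -31*(-2*6 + (10 - 1*(-3))) = -31*(-12 + (10 + 3)) = -31*(-12 + 13) = -31*1 = -31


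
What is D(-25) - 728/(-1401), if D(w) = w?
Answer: -34297/1401 ≈ -24.480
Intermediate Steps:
D(-25) - 728/(-1401) = -25 - 728/(-1401) = -25 - 728*(-1/1401) = -25 + 728/1401 = -34297/1401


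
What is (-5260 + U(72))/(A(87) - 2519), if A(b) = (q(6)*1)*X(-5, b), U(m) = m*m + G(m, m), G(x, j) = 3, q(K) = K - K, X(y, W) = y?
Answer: 73/2519 ≈ 0.028980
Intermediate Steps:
q(K) = 0
U(m) = 3 + m² (U(m) = m*m + 3 = m² + 3 = 3 + m²)
A(b) = 0 (A(b) = (0*1)*(-5) = 0*(-5) = 0)
(-5260 + U(72))/(A(87) - 2519) = (-5260 + (3 + 72²))/(0 - 2519) = (-5260 + (3 + 5184))/(-2519) = (-5260 + 5187)*(-1/2519) = -73*(-1/2519) = 73/2519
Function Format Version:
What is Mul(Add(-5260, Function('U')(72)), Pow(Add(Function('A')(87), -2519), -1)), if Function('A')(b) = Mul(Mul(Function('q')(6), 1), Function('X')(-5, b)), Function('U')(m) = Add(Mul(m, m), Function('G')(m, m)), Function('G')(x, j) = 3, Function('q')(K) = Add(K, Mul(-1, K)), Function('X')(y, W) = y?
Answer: Rational(73, 2519) ≈ 0.028980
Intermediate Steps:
Function('q')(K) = 0
Function('U')(m) = Add(3, Pow(m, 2)) (Function('U')(m) = Add(Mul(m, m), 3) = Add(Pow(m, 2), 3) = Add(3, Pow(m, 2)))
Function('A')(b) = 0 (Function('A')(b) = Mul(Mul(0, 1), -5) = Mul(0, -5) = 0)
Mul(Add(-5260, Function('U')(72)), Pow(Add(Function('A')(87), -2519), -1)) = Mul(Add(-5260, Add(3, Pow(72, 2))), Pow(Add(0, -2519), -1)) = Mul(Add(-5260, Add(3, 5184)), Pow(-2519, -1)) = Mul(Add(-5260, 5187), Rational(-1, 2519)) = Mul(-73, Rational(-1, 2519)) = Rational(73, 2519)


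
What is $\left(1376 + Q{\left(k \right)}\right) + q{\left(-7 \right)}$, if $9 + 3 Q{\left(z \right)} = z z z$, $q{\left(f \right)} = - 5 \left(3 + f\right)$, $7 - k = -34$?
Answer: $\frac{73100}{3} \approx 24367.0$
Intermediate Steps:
$k = 41$ ($k = 7 - -34 = 7 + 34 = 41$)
$q{\left(f \right)} = -15 - 5 f$
$Q{\left(z \right)} = -3 + \frac{z^{3}}{3}$ ($Q{\left(z \right)} = -3 + \frac{z z z}{3} = -3 + \frac{z^{2} z}{3} = -3 + \frac{z^{3}}{3}$)
$\left(1376 + Q{\left(k \right)}\right) + q{\left(-7 \right)} = \left(1376 - \left(3 - \frac{41^{3}}{3}\right)\right) - -20 = \left(1376 + \left(-3 + \frac{1}{3} \cdot 68921\right)\right) + \left(-15 + 35\right) = \left(1376 + \left(-3 + \frac{68921}{3}\right)\right) + 20 = \left(1376 + \frac{68912}{3}\right) + 20 = \frac{73040}{3} + 20 = \frac{73100}{3}$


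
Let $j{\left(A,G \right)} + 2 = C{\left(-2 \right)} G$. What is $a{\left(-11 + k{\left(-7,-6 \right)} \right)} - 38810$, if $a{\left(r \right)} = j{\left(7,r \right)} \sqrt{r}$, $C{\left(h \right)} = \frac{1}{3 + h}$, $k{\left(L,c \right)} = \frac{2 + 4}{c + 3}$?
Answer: $-38810 - 15 i \sqrt{13} \approx -38810.0 - 54.083 i$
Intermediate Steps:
$k{\left(L,c \right)} = \frac{6}{3 + c}$
$j{\left(A,G \right)} = -2 + G$ ($j{\left(A,G \right)} = -2 + \frac{G}{3 - 2} = -2 + \frac{G}{1} = -2 + 1 G = -2 + G$)
$a{\left(r \right)} = \sqrt{r} \left(-2 + r\right)$ ($a{\left(r \right)} = \left(-2 + r\right) \sqrt{r} = \sqrt{r} \left(-2 + r\right)$)
$a{\left(-11 + k{\left(-7,-6 \right)} \right)} - 38810 = \sqrt{-11 + \frac{6}{3 - 6}} \left(-2 - \left(11 - \frac{6}{3 - 6}\right)\right) - 38810 = \sqrt{-11 + \frac{6}{-3}} \left(-2 - \left(11 - \frac{6}{-3}\right)\right) - 38810 = \sqrt{-11 + 6 \left(- \frac{1}{3}\right)} \left(-2 + \left(-11 + 6 \left(- \frac{1}{3}\right)\right)\right) - 38810 = \sqrt{-11 - 2} \left(-2 - 13\right) - 38810 = \sqrt{-13} \left(-2 - 13\right) - 38810 = i \sqrt{13} \left(-15\right) - 38810 = - 15 i \sqrt{13} - 38810 = -38810 - 15 i \sqrt{13}$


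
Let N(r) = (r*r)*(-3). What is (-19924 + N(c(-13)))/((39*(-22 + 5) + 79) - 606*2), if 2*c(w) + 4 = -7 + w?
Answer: 5089/449 ≈ 11.334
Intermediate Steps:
c(w) = -11/2 + w/2 (c(w) = -2 + (-7 + w)/2 = -2 + (-7/2 + w/2) = -11/2 + w/2)
N(r) = -3*r² (N(r) = r²*(-3) = -3*r²)
(-19924 + N(c(-13)))/((39*(-22 + 5) + 79) - 606*2) = (-19924 - 3*(-11/2 + (½)*(-13))²)/((39*(-22 + 5) + 79) - 606*2) = (-19924 - 3*(-11/2 - 13/2)²)/((39*(-17) + 79) - 1212) = (-19924 - 3*(-12)²)/((-663 + 79) - 1212) = (-19924 - 3*144)/(-584 - 1212) = (-19924 - 432)/(-1796) = -20356*(-1/1796) = 5089/449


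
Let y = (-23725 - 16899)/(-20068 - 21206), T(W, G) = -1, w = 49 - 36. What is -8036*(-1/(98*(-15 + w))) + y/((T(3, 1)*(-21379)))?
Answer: -18089115031/441198423 ≈ -41.000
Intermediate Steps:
w = 13
y = 20312/20637 (y = -40624/(-41274) = -40624*(-1/41274) = 20312/20637 ≈ 0.98425)
-8036*(-1/(98*(-15 + w))) + y/((T(3, 1)*(-21379))) = -8036*(-1/(98*(-15 + 13))) + 20312/(20637*((-1*(-21379)))) = -8036/((-2*(-98))) + (20312/20637)/21379 = -8036/196 + (20312/20637)*(1/21379) = -8036*1/196 + 20312/441198423 = -41 + 20312/441198423 = -18089115031/441198423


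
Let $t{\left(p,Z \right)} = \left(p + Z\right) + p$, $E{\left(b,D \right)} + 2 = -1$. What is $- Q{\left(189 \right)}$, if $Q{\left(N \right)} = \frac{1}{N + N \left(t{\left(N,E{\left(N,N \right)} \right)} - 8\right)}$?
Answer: $- \frac{1}{69552} \approx -1.4378 \cdot 10^{-5}$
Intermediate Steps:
$E{\left(b,D \right)} = -3$ ($E{\left(b,D \right)} = -2 - 1 = -3$)
$t{\left(p,Z \right)} = Z + 2 p$ ($t{\left(p,Z \right)} = \left(Z + p\right) + p = Z + 2 p$)
$Q{\left(N \right)} = \frac{1}{N + N \left(-11 + 2 N\right)}$ ($Q{\left(N \right)} = \frac{1}{N + N \left(\left(-3 + 2 N\right) - 8\right)} = \frac{1}{N + N \left(-11 + 2 N\right)}$)
$- Q{\left(189 \right)} = - \frac{1}{2 \cdot 189 \left(-5 + 189\right)} = - \frac{1}{2 \cdot 189 \cdot 184} = \left(-1\right) \frac{1}{69552} = - \frac{1}{69552}$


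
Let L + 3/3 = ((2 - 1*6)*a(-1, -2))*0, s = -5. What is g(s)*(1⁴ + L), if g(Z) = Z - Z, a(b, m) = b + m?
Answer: 0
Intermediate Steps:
g(Z) = 0
L = -1 (L = -1 + ((2 - 1*6)*(-1 - 2))*0 = -1 + ((2 - 6)*(-3))*0 = -1 - 4*(-3)*0 = -1 + 12*0 = -1 + 0 = -1)
g(s)*(1⁴ + L) = 0*(1⁴ - 1) = 0*(1 - 1) = 0*0 = 0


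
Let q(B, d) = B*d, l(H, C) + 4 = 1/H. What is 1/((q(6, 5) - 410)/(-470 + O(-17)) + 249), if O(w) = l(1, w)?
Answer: 473/118157 ≈ 0.0040031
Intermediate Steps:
l(H, C) = -4 + 1/H
O(w) = -3 (O(w) = -4 + 1/1 = -4 + 1 = -3)
1/((q(6, 5) - 410)/(-470 + O(-17)) + 249) = 1/((6*5 - 410)/(-470 - 3) + 249) = 1/((30 - 410)/(-473) + 249) = 1/(-380*(-1/473) + 249) = 1/(380/473 + 249) = 1/(118157/473) = 473/118157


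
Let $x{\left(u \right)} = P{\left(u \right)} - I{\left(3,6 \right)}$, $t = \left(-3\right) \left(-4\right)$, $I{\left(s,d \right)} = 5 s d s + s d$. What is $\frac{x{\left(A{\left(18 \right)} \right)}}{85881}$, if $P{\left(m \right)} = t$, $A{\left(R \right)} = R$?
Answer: $- \frac{92}{28627} \approx -0.0032137$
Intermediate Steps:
$I{\left(s,d \right)} = d s + 5 d s^{2}$ ($I{\left(s,d \right)} = 5 d s s + d s = 5 d s^{2} + d s = d s + 5 d s^{2}$)
$t = 12$
$P{\left(m \right)} = 12$
$x{\left(u \right)} = -276$ ($x{\left(u \right)} = 12 - 6 \cdot 3 \left(1 + 5 \cdot 3\right) = 12 - 6 \cdot 3 \left(1 + 15\right) = 12 - 6 \cdot 3 \cdot 16 = 12 - 288 = -276$)
$\frac{x{\left(A{\left(18 \right)} \right)}}{85881} = - \frac{276}{85881} = \left(-276\right) \frac{1}{85881} = - \frac{92}{28627}$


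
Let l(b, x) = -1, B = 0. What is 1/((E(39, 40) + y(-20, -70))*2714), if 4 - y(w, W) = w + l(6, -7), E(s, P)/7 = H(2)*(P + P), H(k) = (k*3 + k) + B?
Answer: 1/12226570 ≈ 8.1789e-8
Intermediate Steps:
H(k) = 4*k (H(k) = (k*3 + k) + 0 = (3*k + k) + 0 = 4*k + 0 = 4*k)
E(s, P) = 112*P (E(s, P) = 7*((4*2)*(P + P)) = 7*(8*(2*P)) = 7*(16*P) = 112*P)
y(w, W) = 5 - w (y(w, W) = 4 - (w - 1) = 4 - (-1 + w) = 4 + (1 - w) = 5 - w)
1/((E(39, 40) + y(-20, -70))*2714) = 1/((112*40 + (5 - 1*(-20)))*2714) = (1/2714)/(4480 + (5 + 20)) = (1/2714)/(4480 + 25) = (1/2714)/4505 = (1/4505)*(1/2714) = 1/12226570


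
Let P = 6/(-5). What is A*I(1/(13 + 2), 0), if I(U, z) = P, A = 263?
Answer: -1578/5 ≈ -315.60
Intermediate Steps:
P = -6/5 (P = 6*(-1/5) = -6/5 ≈ -1.2000)
I(U, z) = -6/5
A*I(1/(13 + 2), 0) = 263*(-6/5) = -1578/5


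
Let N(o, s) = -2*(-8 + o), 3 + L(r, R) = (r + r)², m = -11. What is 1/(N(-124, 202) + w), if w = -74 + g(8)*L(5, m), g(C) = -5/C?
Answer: 8/1035 ≈ 0.0077295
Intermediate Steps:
L(r, R) = -3 + 4*r² (L(r, R) = -3 + (r + r)² = -3 + (2*r)² = -3 + 4*r²)
N(o, s) = 16 - 2*o
w = -1077/8 (w = -74 + (-5/8)*(-3 + 4*5²) = -74 + (-5*⅛)*(-3 + 4*25) = -74 - 5*(-3 + 100)/8 = -74 - 5/8*97 = -74 - 485/8 = -1077/8 ≈ -134.63)
1/(N(-124, 202) + w) = 1/((16 - 2*(-124)) - 1077/8) = 1/((16 + 248) - 1077/8) = 1/(264 - 1077/8) = 1/(1035/8) = 8/1035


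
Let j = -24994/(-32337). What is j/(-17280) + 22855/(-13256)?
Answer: -798207813329/462952013760 ≈ -1.7242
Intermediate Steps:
j = 24994/32337 (j = -24994*(-1/32337) = 24994/32337 ≈ 0.77292)
j/(-17280) + 22855/(-13256) = (24994/32337)/(-17280) + 22855/(-13256) = (24994/32337)*(-1/17280) + 22855*(-1/13256) = -12497/279391680 - 22855/13256 = -798207813329/462952013760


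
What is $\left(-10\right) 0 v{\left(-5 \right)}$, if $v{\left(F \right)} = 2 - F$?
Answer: $0$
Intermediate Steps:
$\left(-10\right) 0 v{\left(-5 \right)} = \left(-10\right) 0 \left(2 - -5\right) = 0 \left(2 + 5\right) = 0 \cdot 7 = 0$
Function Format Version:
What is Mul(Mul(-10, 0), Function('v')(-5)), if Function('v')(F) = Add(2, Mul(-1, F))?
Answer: 0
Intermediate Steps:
Mul(Mul(-10, 0), Function('v')(-5)) = Mul(Mul(-10, 0), Add(2, Mul(-1, -5))) = Mul(0, Add(2, 5)) = Mul(0, 7) = 0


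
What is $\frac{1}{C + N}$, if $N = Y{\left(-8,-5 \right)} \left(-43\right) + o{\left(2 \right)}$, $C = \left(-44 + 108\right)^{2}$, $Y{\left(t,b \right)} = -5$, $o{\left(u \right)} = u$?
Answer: $\frac{1}{4313} \approx 0.00023186$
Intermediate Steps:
$C = 4096$ ($C = 64^{2} = 4096$)
$N = 217$ ($N = \left(-5\right) \left(-43\right) + 2 = 215 + 2 = 217$)
$\frac{1}{C + N} = \frac{1}{4096 + 217} = \frac{1}{4313}$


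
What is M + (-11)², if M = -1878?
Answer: -1757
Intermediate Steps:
M + (-11)² = -1878 + (-11)² = -1878 + 121 = -1757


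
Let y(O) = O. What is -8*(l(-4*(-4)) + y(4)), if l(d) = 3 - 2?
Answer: -40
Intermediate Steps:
l(d) = 1
-8*(l(-4*(-4)) + y(4)) = -8*(1 + 4) = -8*5 = -40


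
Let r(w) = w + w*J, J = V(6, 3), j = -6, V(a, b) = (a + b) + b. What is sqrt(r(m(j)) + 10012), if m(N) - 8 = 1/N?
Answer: sqrt(364098)/6 ≈ 100.57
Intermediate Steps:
V(a, b) = a + 2*b
J = 12 (J = 6 + 2*3 = 6 + 6 = 12)
m(N) = 8 + 1/N
r(w) = 13*w (r(w) = w + w*12 = w + 12*w = 13*w)
sqrt(r(m(j)) + 10012) = sqrt(13*(8 + 1/(-6)) + 10012) = sqrt(13*(8 - 1/6) + 10012) = sqrt(13*(47/6) + 10012) = sqrt(611/6 + 10012) = sqrt(60683/6) = sqrt(364098)/6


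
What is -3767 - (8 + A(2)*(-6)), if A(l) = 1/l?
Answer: -3772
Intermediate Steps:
-3767 - (8 + A(2)*(-6)) = -3767 - (8 - 6/2) = -3767 - (8 + (1/2)*(-6)) = -3767 - (8 - 3) = -3767 - 1*5 = -3767 - 5 = -3772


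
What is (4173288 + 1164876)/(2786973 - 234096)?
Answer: 1779388/850959 ≈ 2.0910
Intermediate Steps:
(4173288 + 1164876)/(2786973 - 234096) = 5338164/2552877 = 5338164*(1/2552877) = 1779388/850959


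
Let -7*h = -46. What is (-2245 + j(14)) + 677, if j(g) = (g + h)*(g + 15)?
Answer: -6800/7 ≈ -971.43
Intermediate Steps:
h = 46/7 (h = -1/7*(-46) = 46/7 ≈ 6.5714)
j(g) = (15 + g)*(46/7 + g) (j(g) = (g + 46/7)*(g + 15) = (46/7 + g)*(15 + g) = (15 + g)*(46/7 + g))
(-2245 + j(14)) + 677 = (-2245 + (690/7 + 14**2 + (151/7)*14)) + 677 = (-2245 + (690/7 + 196 + 302)) + 677 = (-2245 + 4176/7) + 677 = -11539/7 + 677 = -6800/7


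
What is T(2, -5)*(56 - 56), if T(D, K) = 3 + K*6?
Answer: 0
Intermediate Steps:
T(D, K) = 3 + 6*K
T(2, -5)*(56 - 56) = (3 + 6*(-5))*(56 - 56) = (3 - 30)*0 = -27*0 = 0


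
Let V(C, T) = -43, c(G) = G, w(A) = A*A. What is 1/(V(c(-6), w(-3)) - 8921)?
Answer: -1/8964 ≈ -0.00011156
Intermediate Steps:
w(A) = A**2
1/(V(c(-6), w(-3)) - 8921) = 1/(-43 - 8921) = 1/(-8964) = -1/8964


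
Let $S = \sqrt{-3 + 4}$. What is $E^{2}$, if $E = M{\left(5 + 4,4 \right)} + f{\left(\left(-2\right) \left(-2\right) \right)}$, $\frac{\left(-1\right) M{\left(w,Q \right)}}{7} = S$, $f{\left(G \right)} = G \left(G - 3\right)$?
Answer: $9$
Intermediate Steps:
$f{\left(G \right)} = G \left(-3 + G\right)$
$S = 1$ ($S = \sqrt{1} = 1$)
$M{\left(w,Q \right)} = -7$ ($M{\left(w,Q \right)} = \left(-7\right) 1 = -7$)
$E = -3$ ($E = -7 + \left(-2\right) \left(-2\right) \left(-3 - -4\right) = -7 + 4 \left(-3 + 4\right) = -7 + 4 \cdot 1 = -7 + 4 = -3$)
$E^{2} = \left(-3\right)^{2} = 9$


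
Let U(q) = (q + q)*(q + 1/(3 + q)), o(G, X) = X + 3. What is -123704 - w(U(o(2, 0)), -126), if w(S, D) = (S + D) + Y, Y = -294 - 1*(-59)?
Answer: -123362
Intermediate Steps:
o(G, X) = 3 + X
U(q) = 2*q*(q + 1/(3 + q)) (U(q) = (2*q)*(q + 1/(3 + q)) = 2*q*(q + 1/(3 + q)))
Y = -235 (Y = -294 + 59 = -235)
w(S, D) = -235 + D + S (w(S, D) = (S + D) - 235 = (D + S) - 235 = -235 + D + S)
-123704 - w(U(o(2, 0)), -126) = -123704 - (-235 - 126 + 2*(3 + 0)*(1 + (3 + 0)**2 + 3*(3 + 0))/(3 + (3 + 0))) = -123704 - (-235 - 126 + 2*3*(1 + 3**2 + 3*3)/(3 + 3)) = -123704 - (-235 - 126 + 2*3*(1 + 9 + 9)/6) = -123704 - (-235 - 126 + 2*3*(1/6)*19) = -123704 - (-235 - 126 + 19) = -123704 - 1*(-342) = -123704 + 342 = -123362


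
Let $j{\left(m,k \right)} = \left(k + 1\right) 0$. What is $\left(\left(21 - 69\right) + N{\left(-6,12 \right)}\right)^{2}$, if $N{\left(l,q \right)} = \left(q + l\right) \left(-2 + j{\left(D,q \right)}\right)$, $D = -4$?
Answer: $3600$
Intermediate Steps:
$j{\left(m,k \right)} = 0$ ($j{\left(m,k \right)} = \left(1 + k\right) 0 = 0$)
$N{\left(l,q \right)} = - 2 l - 2 q$ ($N{\left(l,q \right)} = \left(q + l\right) \left(-2 + 0\right) = \left(l + q\right) \left(-2\right) = - 2 l - 2 q$)
$\left(\left(21 - 69\right) + N{\left(-6,12 \right)}\right)^{2} = \left(\left(21 - 69\right) - 12\right)^{2} = \left(\left(21 - 69\right) + \left(12 - 24\right)\right)^{2} = \left(-48 - 12\right)^{2} = \left(-60\right)^{2} = 3600$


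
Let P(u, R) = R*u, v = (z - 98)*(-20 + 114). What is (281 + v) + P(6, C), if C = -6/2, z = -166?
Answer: -24553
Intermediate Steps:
C = -3 (C = -6*½ = -3)
v = -24816 (v = (-166 - 98)*(-20 + 114) = -264*94 = -24816)
(281 + v) + P(6, C) = (281 - 24816) - 3*6 = -24535 - 18 = -24553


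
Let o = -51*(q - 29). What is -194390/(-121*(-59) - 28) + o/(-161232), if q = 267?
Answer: -5209262527/191086792 ≈ -27.261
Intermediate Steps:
o = -12138 (o = -51*(267 - 29) = -51*238 = -12138)
-194390/(-121*(-59) - 28) + o/(-161232) = -194390/(-121*(-59) - 28) - 12138/(-161232) = -194390/(7139 - 28) - 12138*(-1/161232) = -194390/7111 + 2023/26872 = -5209262527/191086792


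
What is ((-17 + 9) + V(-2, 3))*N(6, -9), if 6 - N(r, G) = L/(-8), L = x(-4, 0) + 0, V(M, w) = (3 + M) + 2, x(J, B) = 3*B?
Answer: -30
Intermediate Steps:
V(M, w) = 5 + M
L = 0 (L = 3*0 + 0 = 0 + 0 = 0)
N(r, G) = 6 (N(r, G) = 6 - 0/(-8) = 6 - 0*(-1)/8 = 6 - 1*0 = 6 + 0 = 6)
((-17 + 9) + V(-2, 3))*N(6, -9) = ((-17 + 9) + (5 - 2))*6 = (-8 + 3)*6 = -5*6 = -30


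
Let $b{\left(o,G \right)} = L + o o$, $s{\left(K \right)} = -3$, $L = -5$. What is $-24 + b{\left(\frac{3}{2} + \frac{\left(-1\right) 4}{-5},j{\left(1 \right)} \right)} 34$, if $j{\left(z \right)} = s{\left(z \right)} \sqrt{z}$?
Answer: $- \frac{707}{50} \approx -14.14$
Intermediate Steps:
$j{\left(z \right)} = - 3 \sqrt{z}$
$b{\left(o,G \right)} = -5 + o^{2}$ ($b{\left(o,G \right)} = -5 + o o = -5 + o^{2}$)
$-24 + b{\left(\frac{3}{2} + \frac{\left(-1\right) 4}{-5},j{\left(1 \right)} \right)} 34 = -24 + \left(-5 + \left(\frac{3}{2} + \frac{\left(-1\right) 4}{-5}\right)^{2}\right) 34 = -24 + \left(-5 + \left(3 \cdot \frac{1}{2} - - \frac{4}{5}\right)^{2}\right) 34 = -24 + \left(-5 + \left(\frac{3}{2} + \frac{4}{5}\right)^{2}\right) 34 = -24 + \left(-5 + \left(\frac{23}{10}\right)^{2}\right) 34 = -24 + \left(-5 + \frac{529}{100}\right) 34 = -24 + \frac{29}{100} \cdot 34 = -24 + \frac{493}{50} = - \frac{707}{50}$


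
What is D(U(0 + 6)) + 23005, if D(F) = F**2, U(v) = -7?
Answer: 23054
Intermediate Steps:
D(U(0 + 6)) + 23005 = (-7)**2 + 23005 = 49 + 23005 = 23054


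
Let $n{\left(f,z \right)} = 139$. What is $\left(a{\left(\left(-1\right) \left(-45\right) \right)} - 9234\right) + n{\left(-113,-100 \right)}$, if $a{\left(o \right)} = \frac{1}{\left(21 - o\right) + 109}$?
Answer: $- \frac{773074}{85} \approx -9095.0$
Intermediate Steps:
$a{\left(o \right)} = \frac{1}{130 - o}$
$\left(a{\left(\left(-1\right) \left(-45\right) \right)} - 9234\right) + n{\left(-113,-100 \right)} = \left(- \frac{1}{-130 - -45} - 9234\right) + 139 = \left(- \frac{1}{-130 + 45} - 9234\right) + 139 = \left(- \frac{1}{-85} - 9234\right) + 139 = \left(\left(-1\right) \left(- \frac{1}{85}\right) - 9234\right) + 139 = \left(\frac{1}{85} - 9234\right) + 139 = - \frac{784889}{85} + 139 = - \frac{773074}{85}$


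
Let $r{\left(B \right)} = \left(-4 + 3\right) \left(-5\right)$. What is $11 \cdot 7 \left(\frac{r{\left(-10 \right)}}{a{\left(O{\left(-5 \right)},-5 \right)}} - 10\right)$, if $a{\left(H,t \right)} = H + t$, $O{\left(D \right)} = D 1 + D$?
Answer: $- \frac{2387}{3} \approx -795.67$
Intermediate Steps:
$O{\left(D \right)} = 2 D$ ($O{\left(D \right)} = D + D = 2 D$)
$r{\left(B \right)} = 5$ ($r{\left(B \right)} = \left(-1\right) \left(-5\right) = 5$)
$11 \cdot 7 \left(\frac{r{\left(-10 \right)}}{a{\left(O{\left(-5 \right)},-5 \right)}} - 10\right) = 11 \cdot 7 \left(\frac{5}{2 \left(-5\right) - 5} - 10\right) = 77 \left(\frac{5}{-10 - 5} - 10\right) = 77 \left(\frac{5}{-15} - 10\right) = 77 \left(5 \left(- \frac{1}{15}\right) - 10\right) = 77 \left(- \frac{1}{3} - 10\right) = 77 \left(- \frac{31}{3}\right) = - \frac{2387}{3}$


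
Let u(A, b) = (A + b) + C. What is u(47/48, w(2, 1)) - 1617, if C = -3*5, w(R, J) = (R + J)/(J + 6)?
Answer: -547879/336 ≈ -1630.6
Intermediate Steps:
w(R, J) = (J + R)/(6 + J)
C = -15 (C = -3*5 = -15)
u(A, b) = -15 + A + b (u(A, b) = (A + b) - 15 = -15 + A + b)
u(47/48, w(2, 1)) - 1617 = (-15 + 47/48 + (1 + 2)/(6 + 1)) - 1617 = (-15 + 47*(1/48) + 3/7) - 1617 = (-15 + 47/48 + (⅐)*3) - 1617 = (-15 + 47/48 + 3/7) - 1617 = -4567/336 - 1617 = -547879/336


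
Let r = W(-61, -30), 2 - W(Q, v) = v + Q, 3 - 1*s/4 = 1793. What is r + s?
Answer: -7067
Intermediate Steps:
s = -7160 (s = 12 - 4*1793 = 12 - 7172 = -7160)
W(Q, v) = 2 - Q - v (W(Q, v) = 2 - (v + Q) = 2 - (Q + v) = 2 + (-Q - v) = 2 - Q - v)
r = 93 (r = 2 - 1*(-61) - 1*(-30) = 2 + 61 + 30 = 93)
r + s = 93 - 7160 = -7067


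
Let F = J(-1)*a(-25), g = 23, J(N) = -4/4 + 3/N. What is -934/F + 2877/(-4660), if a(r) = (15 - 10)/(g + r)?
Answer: -438121/4660 ≈ -94.017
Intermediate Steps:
J(N) = -1 + 3/N (J(N) = -4*1/4 + 3/N = -1 + 3/N)
a(r) = 5/(23 + r) (a(r) = (15 - 10)/(23 + r) = 5/(23 + r))
F = 10 (F = ((3 - 1*(-1))/(-1))*(5/(23 - 25)) = (-(3 + 1))*(5/(-2)) = (-1*4)*(5*(-1/2)) = -4*(-5/2) = 10)
-934/F + 2877/(-4660) = -934/10 + 2877/(-4660) = -934*1/10 + 2877*(-1/4660) = -467/5 - 2877/4660 = -438121/4660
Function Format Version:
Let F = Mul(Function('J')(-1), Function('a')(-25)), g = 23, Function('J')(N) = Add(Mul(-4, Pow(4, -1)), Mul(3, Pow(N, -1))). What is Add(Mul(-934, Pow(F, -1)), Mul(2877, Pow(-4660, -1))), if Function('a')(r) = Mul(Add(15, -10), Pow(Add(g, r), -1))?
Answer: Rational(-438121, 4660) ≈ -94.017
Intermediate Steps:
Function('J')(N) = Add(-1, Mul(3, Pow(N, -1))) (Function('J')(N) = Add(Mul(-4, Rational(1, 4)), Mul(3, Pow(N, -1))) = Add(-1, Mul(3, Pow(N, -1))))
Function('a')(r) = Mul(5, Pow(Add(23, r), -1)) (Function('a')(r) = Mul(Add(15, -10), Pow(Add(23, r), -1)) = Mul(5, Pow(Add(23, r), -1)))
F = 10 (F = Mul(Mul(Pow(-1, -1), Add(3, Mul(-1, -1))), Mul(5, Pow(Add(23, -25), -1))) = Mul(Mul(-1, Add(3, 1)), Mul(5, Pow(-2, -1))) = Mul(Mul(-1, 4), Mul(5, Rational(-1, 2))) = Mul(-4, Rational(-5, 2)) = 10)
Add(Mul(-934, Pow(F, -1)), Mul(2877, Pow(-4660, -1))) = Add(Mul(-934, Pow(10, -1)), Mul(2877, Pow(-4660, -1))) = Add(Mul(-934, Rational(1, 10)), Mul(2877, Rational(-1, 4660))) = Add(Rational(-467, 5), Rational(-2877, 4660)) = Rational(-438121, 4660)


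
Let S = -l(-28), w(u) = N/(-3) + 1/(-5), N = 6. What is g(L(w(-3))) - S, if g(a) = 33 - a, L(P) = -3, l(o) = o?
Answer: 8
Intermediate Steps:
w(u) = -11/5 (w(u) = 6/(-3) + 1/(-5) = 6*(-⅓) + 1*(-⅕) = -2 - ⅕ = -11/5)
S = 28 (S = -1*(-28) = 28)
g(L(w(-3))) - S = (33 - 1*(-3)) - 1*28 = (33 + 3) - 28 = 36 - 28 = 8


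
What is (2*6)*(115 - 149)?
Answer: -408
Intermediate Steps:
(2*6)*(115 - 149) = 12*(-34) = -408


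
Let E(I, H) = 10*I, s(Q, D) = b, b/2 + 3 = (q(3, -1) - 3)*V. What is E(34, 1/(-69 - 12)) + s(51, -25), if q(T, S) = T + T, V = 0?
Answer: 334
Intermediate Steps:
q(T, S) = 2*T
b = -6 (b = -6 + 2*((2*3 - 3)*0) = -6 + 2*((6 - 3)*0) = -6 + 2*(3*0) = -6 + 2*0 = -6 + 0 = -6)
s(Q, D) = -6
E(34, 1/(-69 - 12)) + s(51, -25) = 10*34 - 6 = 340 - 6 = 334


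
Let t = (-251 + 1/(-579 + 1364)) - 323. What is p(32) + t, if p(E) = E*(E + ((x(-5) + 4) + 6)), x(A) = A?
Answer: 478851/785 ≈ 610.00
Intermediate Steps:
t = -450589/785 (t = (-251 + 1/785) - 323 = -197034/785 - 323 = -450589/785 ≈ -574.00)
p(E) = E*(5 + E) (p(E) = E*(E + ((-5 + 4) + 6)) = E*(E + (-1 + 6)) = E*(E + 5) = E*(5 + E))
p(32) + t = 32*(5 + 32) - 450589/785 = 32*37 - 450589/785 = 1184 - 450589/785 = 478851/785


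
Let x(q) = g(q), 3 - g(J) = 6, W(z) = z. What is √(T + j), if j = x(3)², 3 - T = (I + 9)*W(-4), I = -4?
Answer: 4*√2 ≈ 5.6569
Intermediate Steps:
g(J) = -3 (g(J) = 3 - 1*6 = 3 - 6 = -3)
x(q) = -3
T = 23 (T = 3 - (-4 + 9)*(-4) = 3 - 5*(-4) = 3 - 1*(-20) = 3 + 20 = 23)
j = 9 (j = (-3)² = 9)
√(T + j) = √(23 + 9) = √32 = 4*√2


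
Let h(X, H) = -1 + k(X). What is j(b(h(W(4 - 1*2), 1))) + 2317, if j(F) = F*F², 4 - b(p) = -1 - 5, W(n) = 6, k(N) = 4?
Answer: 3317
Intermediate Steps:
h(X, H) = 3 (h(X, H) = -1 + 4 = 3)
b(p) = 10 (b(p) = 4 - (-1 - 5) = 4 - 1*(-6) = 4 + 6 = 10)
j(F) = F³
j(b(h(W(4 - 1*2), 1))) + 2317 = 10³ + 2317 = 1000 + 2317 = 3317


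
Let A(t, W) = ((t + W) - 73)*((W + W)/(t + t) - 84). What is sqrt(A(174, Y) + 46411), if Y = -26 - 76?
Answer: 2*sqrt(9775697)/29 ≈ 215.63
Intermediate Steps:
Y = -102
A(t, W) = (-84 + W/t)*(-73 + W + t) (A(t, W) = ((W + t) - 73)*((2*W)/((2*t)) - 84) = (-73 + W + t)*((2*W)*(1/(2*t)) - 84) = (-73 + W + t)*(W/t - 84) = (-73 + W + t)*(-84 + W/t) = (-84 + W/t)*(-73 + W + t))
sqrt(A(174, Y) + 46411) = sqrt(((-102)**2 - 73*(-102) - 1*174*(-6132 + 83*(-102) + 84*174))/174 + 46411) = sqrt((10404 + 7446 - 1*174*(-6132 - 8466 + 14616))/174 + 46411) = sqrt((10404 + 7446 - 1*174*18)/174 + 46411) = sqrt((10404 + 7446 - 3132)/174 + 46411) = sqrt((1/174)*14718 + 46411) = sqrt(2453/29 + 46411) = sqrt(1348372/29) = 2*sqrt(9775697)/29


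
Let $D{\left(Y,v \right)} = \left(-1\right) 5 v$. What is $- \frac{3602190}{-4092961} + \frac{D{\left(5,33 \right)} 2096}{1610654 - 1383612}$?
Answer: $- \frac{298830605130}{464637025681} \approx -0.64315$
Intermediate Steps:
$D{\left(Y,v \right)} = - 5 v$
$- \frac{3602190}{-4092961} + \frac{D{\left(5,33 \right)} 2096}{1610654 - 1383612} = - \frac{3602190}{-4092961} + \frac{\left(-5\right) 33 \cdot 2096}{1610654 - 1383612} = \left(-3602190\right) \left(- \frac{1}{4092961}\right) + \frac{\left(-165\right) 2096}{227042} = \frac{3602190}{4092961} - \frac{172920}{113521} = - \frac{298830605130}{464637025681}$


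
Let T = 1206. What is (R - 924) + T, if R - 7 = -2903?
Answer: -2614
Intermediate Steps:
R = -2896 (R = 7 - 2903 = -2896)
(R - 924) + T = (-2896 - 924) + 1206 = -3820 + 1206 = -2614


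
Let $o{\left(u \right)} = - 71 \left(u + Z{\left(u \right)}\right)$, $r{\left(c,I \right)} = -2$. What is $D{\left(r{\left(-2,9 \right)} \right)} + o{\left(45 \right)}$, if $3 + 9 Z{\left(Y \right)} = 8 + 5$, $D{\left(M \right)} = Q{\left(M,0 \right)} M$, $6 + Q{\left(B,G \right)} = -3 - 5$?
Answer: $- \frac{29213}{9} \approx -3245.9$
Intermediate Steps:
$Q{\left(B,G \right)} = -14$ ($Q{\left(B,G \right)} = -6 - 8 = -14$)
$D{\left(M \right)} = - 14 M$
$Z{\left(Y \right)} = \frac{10}{9}$ ($Z{\left(Y \right)} = - \frac{1}{3} + \frac{8 + 5}{9} = - \frac{1}{3} + \frac{1}{9} \cdot 13 = - \frac{1}{3} + \frac{13}{9} = \frac{10}{9}$)
$o{\left(u \right)} = - \frac{710}{9} - 71 u$ ($o{\left(u \right)} = - 71 \left(u + \frac{10}{9}\right) = - 71 \left(\frac{10}{9} + u\right) = - \frac{710}{9} - 71 u$)
$D{\left(r{\left(-2,9 \right)} \right)} + o{\left(45 \right)} = \left(-14\right) \left(-2\right) - \frac{29465}{9} = 28 - \frac{29465}{9} = - \frac{29213}{9}$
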